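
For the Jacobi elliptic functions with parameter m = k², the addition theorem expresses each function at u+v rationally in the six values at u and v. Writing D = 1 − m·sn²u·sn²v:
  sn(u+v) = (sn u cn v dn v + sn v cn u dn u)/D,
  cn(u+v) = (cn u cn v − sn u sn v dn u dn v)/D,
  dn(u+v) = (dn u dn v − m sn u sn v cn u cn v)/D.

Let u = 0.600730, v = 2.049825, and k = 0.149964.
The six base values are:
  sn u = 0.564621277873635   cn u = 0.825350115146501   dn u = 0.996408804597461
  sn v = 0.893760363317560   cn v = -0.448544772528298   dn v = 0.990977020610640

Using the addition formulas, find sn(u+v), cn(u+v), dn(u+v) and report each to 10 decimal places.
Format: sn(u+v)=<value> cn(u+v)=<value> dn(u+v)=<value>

sn(u+v)=0.4868314434 cn(u+v)=-0.8734959334 dn(u+v)=0.9973314144

m = k² = 0.022489201296
D = 1 − m·sn²u·sn²v = 0.9942729537011964
sn(u+v) = (sn u·cn v·dn v + sn v·cn u·dn u)/D = 0.4840433372030229/0.9942729537011964 = 0.486831443419198
cn(u+v) = (cn u·cn v − sn u·sn v·dn u·dn v)/D = -0.8684933817658383/0.9942729537011964 = -0.8734959334183418
dn(u+v) = (dn u·dn v − m·sn u·sn v·cn u·cn v)/D = 0.9916196512017078/0.9942729537011964 = 0.9973314143871543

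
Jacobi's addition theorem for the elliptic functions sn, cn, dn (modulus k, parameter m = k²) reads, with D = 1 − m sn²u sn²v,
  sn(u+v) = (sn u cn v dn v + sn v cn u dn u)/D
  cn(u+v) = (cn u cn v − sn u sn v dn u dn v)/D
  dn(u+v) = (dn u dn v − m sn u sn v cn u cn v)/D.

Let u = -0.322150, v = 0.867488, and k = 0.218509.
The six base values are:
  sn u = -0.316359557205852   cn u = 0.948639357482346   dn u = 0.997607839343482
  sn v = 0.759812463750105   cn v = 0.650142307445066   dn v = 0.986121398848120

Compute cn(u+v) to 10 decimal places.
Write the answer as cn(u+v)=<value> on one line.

m = k² = 0.047746183081
D = 1 − m·sn²u·sn²v = 0.9972412432825821
cn(u+v) = (cn u·cn v − sn u·sn v·dn u·dn v)/D = 0.8532214287406067/0.9972412432825821 = 0.8555817706978196

cn(u+v)=0.8555817707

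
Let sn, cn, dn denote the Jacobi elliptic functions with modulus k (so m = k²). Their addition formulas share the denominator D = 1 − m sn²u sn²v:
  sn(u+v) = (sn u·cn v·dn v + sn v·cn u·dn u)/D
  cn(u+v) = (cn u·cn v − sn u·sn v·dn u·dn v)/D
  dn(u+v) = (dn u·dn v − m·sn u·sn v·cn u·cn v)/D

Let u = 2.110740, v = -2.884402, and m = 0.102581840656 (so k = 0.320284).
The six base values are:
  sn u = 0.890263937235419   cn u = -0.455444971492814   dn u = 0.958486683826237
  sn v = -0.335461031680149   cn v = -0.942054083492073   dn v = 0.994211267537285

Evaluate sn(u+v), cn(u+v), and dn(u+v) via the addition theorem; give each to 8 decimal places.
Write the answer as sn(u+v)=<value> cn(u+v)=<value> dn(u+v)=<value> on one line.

sn(u+v)=-0.69372762 cn(u+v)=0.72023745 dn(u+v)=0.97500342

m = k² = 0.102581840656
D = 1 − m·sn²u·sn²v = 0.9908506085968874
sn(u+v) = (sn u·cn v·dn v + sn v·cn u·dn u)/D = -0.6873804341197047/0.9908506085968874 = -0.6937276196389308
cn(u+v) = (cn u·cn v − sn u·sn v·dn u·dn v)/D = 0.7136477193589485/0.9908506085968874 = 0.7202374537262714
dn(u+v) = (dn u·dn v − m·sn u·sn v·cn u·cn v)/D = 0.9660827313117962/0.9908506085968874 = 0.9750034192135541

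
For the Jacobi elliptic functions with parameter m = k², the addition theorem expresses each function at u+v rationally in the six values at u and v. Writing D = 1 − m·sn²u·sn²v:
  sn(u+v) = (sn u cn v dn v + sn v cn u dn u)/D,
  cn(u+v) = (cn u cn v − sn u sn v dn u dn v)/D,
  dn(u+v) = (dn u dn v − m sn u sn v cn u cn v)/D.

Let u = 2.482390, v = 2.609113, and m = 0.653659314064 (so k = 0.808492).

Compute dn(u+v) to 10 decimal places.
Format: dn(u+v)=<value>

sn u = 0.9601319711554677, cn u = -0.2795471301321408, dn u = 0.6304141000630561
sn v = 0.9342183697507325, cn v = -0.3567016086595119, dn v = 0.6553699009041351
m = k² = 0.653659314064
D = 1 − m·sn²u·sn²v = 0.4740915825803011
dn(u+v) = (dn u·dn v − m·sn u·sn v·cn u·cn v)/D = 0.3546901074735756/0.4740915825803011 = 0.7481468148899241

dn(u+v)=0.7481468149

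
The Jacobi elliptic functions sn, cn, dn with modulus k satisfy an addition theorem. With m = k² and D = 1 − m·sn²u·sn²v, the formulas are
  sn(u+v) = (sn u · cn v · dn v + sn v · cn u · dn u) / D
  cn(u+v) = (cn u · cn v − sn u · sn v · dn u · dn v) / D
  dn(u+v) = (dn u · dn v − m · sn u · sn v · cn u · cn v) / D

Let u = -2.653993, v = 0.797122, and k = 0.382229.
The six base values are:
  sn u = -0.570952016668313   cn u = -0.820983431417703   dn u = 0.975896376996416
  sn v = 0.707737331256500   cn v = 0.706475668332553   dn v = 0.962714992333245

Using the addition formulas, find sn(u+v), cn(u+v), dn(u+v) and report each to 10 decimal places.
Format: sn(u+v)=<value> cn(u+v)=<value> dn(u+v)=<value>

m = k² = 0.146099008441
D = 1 − m·sn²u·sn²v = 0.9761443804982381
sn(u+v) = (sn u·cn v·dn v + sn v·cn u·dn u)/D = -0.9553597272692991/0.9761443804982381 = -0.978707398573221
cn(u+v) = (cn u·cn v − sn u·sn v·dn u·dn v)/D = -0.200363776891482/0.9761443804982381 = -0.2052603906700907
dn(u+v) = (dn u·dn v − m·sn u·sn v·cn u·cn v)/D = 0.9052687462440018/0.9761443804982381 = 0.9273922632038711

sn(u+v)=-0.9787073986 cn(u+v)=-0.2052603907 dn(u+v)=0.9273922632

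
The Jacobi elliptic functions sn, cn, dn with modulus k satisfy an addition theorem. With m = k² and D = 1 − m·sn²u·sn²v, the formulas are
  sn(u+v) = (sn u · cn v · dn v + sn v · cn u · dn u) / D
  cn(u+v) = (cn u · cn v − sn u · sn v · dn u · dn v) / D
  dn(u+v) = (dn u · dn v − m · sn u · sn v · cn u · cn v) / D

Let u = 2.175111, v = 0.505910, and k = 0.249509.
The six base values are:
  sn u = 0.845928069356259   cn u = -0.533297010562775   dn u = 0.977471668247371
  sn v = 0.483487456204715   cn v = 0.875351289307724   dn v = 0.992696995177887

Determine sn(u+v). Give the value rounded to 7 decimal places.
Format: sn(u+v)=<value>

sn(u+v)=0.4881261

m = k² = 0.062254741081
D = 1 − m·sn²u·sn²v = 0.9895861881944328
sn(u+v) = (sn u·cn v·dn v + sn v·cn u·dn u)/D = 0.4830428107254707/0.9895861881944328 = 0.4881260636901321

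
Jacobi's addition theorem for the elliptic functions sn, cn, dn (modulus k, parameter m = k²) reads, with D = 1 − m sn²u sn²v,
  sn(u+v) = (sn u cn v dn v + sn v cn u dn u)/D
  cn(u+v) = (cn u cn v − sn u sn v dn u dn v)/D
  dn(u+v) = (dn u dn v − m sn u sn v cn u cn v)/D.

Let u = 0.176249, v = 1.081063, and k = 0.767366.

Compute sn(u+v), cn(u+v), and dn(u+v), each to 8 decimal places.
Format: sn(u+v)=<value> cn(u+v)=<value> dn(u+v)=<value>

sn u = 0.1748126478207025, cn u = 0.9846017154981577, dn u = 0.9909616759666437
sn v = 0.8325359309800903, cn v = 0.5539710494485378, dn v = 0.7693232076554244
m = k² = 0.588850577956
D = 1 − m·sn²u·sn²v = 0.9875274061722796
sn(u+v) = (sn u·cn v·dn v + sn v·cn u·dn u)/D = 0.8868095853198466/0.9875274061722796 = 0.8980101005572879
cn(u+v) = (cn u·cn v − sn u·sn v·dn u·dn v)/D = 0.4344872119248072/0.9875274061722796 = 0.439974839390947
dn(u+v) = (dn u·dn v − m·sn u·sn v·cn u·cn v)/D = 0.7156255217517473/0.9875274061722796 = 0.7246639609988732

sn(u+v)=0.89801010 cn(u+v)=0.43997484 dn(u+v)=0.72466396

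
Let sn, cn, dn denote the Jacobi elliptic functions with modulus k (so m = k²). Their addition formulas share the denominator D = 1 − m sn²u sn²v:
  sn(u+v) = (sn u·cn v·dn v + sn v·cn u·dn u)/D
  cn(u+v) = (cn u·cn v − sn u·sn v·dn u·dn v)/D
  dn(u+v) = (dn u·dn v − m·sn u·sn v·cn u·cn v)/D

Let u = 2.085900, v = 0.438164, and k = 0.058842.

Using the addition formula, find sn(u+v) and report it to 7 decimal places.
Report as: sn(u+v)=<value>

sn(u+v)=0.5811376

sn u = 0.8713127133292784, cn u = -0.4907281891136586, dn u = 0.9986848398690045
sn v = 0.4242353241463906, cn v = 0.9055519806981855, dn v = 0.9996883793828323
m = k² = 0.003462380964
D = 1 − m·sn²u·sn²v = 0.9995269177998108
sn(u+v) = (sn u·cn v·dn v + sn v·cn u·dn u)/D = 0.5808626420155536/0.9995269177998108 = 0.5811375678547669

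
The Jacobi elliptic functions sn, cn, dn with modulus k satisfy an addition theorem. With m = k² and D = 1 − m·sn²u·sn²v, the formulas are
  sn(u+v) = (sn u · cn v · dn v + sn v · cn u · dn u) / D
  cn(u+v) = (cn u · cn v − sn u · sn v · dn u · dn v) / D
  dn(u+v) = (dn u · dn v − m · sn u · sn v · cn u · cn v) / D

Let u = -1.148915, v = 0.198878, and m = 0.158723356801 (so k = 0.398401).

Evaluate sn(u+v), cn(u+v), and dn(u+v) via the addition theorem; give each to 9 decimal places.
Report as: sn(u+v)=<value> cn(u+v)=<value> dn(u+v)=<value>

sn(u+v)=-0.802311570 cn(u+v)=0.596905474 dn(u+v)=0.947538476

sn u = -0.8993028142221162, cn u = 0.4373264779683273, dn u = 0.9336129772241854
sn v = 0.1973672483879647, cn v = 0.9803296227615299, dn v = 0.9969037652779162
m = k² = 0.158723356801
D = 1 − m·sn²u·sn²v = 0.9949996210594669
sn(u+v) = (sn u·cn v·dn v + sn v·cn u·dn u)/D = -0.7982997080570607/0.9949996210594669 = -0.8023115699351102
cn(u+v) = (cn u·cn v − sn u·sn v·dn u·dn v)/D = 0.5939207203192144/0.9949996210594669 = 0.5969054738802943
dn(u+v) = (dn u·dn v − m·sn u·sn v·cn u·cn v)/D = 0.9428004244586117/0.9949996210594669 = 0.9475384758988411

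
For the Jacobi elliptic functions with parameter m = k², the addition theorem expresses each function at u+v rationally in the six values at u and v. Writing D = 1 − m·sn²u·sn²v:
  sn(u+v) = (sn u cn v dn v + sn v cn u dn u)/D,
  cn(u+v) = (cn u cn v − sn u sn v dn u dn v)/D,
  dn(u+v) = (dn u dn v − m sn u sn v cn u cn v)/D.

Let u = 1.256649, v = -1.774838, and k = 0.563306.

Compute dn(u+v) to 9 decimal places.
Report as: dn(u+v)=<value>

sn u = 0.9246715548752783, cn u = 0.380765696465077, dn u = 0.8536341614086701
sn v = -0.9991231190271962, cn v = -0.04186875953938769, dn v = 0.8265849012525366
m = k² = 0.317313649636
D = 1 − m·sn²u·sn²v = 0.7291668838150933
dn(u+v) = (dn u·dn v − m·sn u·sn v·cn u·cn v)/D = 0.7009275990811485/0.7291668838150933 = 0.9612718496125423

dn(u+v)=0.961271850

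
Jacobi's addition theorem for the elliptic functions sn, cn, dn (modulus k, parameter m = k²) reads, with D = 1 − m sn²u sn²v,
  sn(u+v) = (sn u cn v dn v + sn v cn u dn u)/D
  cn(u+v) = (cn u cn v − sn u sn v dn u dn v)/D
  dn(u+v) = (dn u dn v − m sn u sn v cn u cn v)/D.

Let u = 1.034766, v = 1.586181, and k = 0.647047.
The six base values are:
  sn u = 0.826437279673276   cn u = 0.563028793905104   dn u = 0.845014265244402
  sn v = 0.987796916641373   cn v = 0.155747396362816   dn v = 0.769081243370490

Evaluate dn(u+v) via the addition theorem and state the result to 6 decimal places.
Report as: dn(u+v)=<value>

m = k² = 0.418669820209
D = 1 − m·sn²u·sn²v = 0.7209854911516205
dn(u+v) = (dn u·dn v − m·sn u·sn v·cn u·cn v)/D = 0.6199136639506484/0.7209854911516205 = 0.8598143396207164

dn(u+v)=0.859814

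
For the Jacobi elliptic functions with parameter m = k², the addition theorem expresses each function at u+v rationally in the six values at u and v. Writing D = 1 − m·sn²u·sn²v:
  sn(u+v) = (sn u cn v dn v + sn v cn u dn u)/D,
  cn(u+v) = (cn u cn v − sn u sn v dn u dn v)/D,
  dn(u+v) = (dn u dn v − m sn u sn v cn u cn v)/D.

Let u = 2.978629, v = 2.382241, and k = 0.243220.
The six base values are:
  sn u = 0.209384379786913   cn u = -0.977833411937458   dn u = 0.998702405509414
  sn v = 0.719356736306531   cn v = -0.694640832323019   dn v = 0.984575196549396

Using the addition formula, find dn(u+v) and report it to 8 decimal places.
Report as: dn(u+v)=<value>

dn(u+v)=0.97855873

m = k² = 0.0591559684
D = 1 − m·sn²u·sn²v = 0.9986579281789207
dn(u+v) = (dn u·dn v − m·sn u·sn v·cn u·cn v)/D = 0.9772454301180147/0.9986579281789207 = 0.978558726209732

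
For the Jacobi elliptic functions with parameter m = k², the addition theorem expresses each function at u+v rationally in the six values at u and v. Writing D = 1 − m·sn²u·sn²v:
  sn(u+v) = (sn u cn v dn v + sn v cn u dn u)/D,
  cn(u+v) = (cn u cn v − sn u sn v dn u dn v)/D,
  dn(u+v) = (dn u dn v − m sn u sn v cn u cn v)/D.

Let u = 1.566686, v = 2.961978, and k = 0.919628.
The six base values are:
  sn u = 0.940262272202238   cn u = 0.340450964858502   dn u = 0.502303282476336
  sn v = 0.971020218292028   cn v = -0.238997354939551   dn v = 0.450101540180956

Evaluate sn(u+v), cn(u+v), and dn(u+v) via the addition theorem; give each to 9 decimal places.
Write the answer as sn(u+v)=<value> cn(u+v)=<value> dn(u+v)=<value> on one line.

m = k² = 0.845715658384
D = 1 − m·sn²u·sn²v = 0.2950165234248706
sn(u+v) = (sn u·cn v·dn v + sn v·cn u·dn u)/D = 0.06490690888352537/0.2950165234248706 = 0.2200110967684651
cn(u+v) = (cn u·cn v − sn u·sn v·dn u·dn v)/D = -0.2877878424688628/0.2950165234248706 = -0.9754973691910897
dn(u+v) = (dn u·dn v − m·sn u·sn v·cn u·cn v)/D = 0.2889149145129442/0.2950165234248706 = 0.9793177384063362

sn(u+v)=0.220011097 cn(u+v)=-0.975497369 dn(u+v)=0.979317738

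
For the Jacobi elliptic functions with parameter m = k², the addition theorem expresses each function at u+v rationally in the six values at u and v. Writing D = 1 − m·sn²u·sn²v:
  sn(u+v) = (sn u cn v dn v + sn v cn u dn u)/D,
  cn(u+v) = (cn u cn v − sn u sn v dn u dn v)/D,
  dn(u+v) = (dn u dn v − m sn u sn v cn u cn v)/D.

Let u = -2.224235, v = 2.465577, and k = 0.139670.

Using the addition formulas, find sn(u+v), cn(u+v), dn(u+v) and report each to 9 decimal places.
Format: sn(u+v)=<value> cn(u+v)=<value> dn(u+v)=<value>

sn(u+v)=0.238962084 cn(u+v)=0.971028899 dn(u+v)=0.999442872

sn u = -0.8019986937168573, cn u = -0.5973257865490611, dn u = 0.9937064981566376
sn v = 0.6369465124081234, cn v = -0.770907997319478, dn v = 0.996034992221207
m = k² = 0.0195077089
D = 1 − m·sn²u·sn²v = 0.9949095108504144
sn(u+v) = (sn u·cn v·dn v + sn v·cn u·dn u)/D = 0.2377456505414223/0.9949095108504144 = 0.2389620844394236
cn(u+v) = (cn u·cn v − sn u·sn v·dn u·dn v)/D = 0.9660858866732537/0.9949095108504144 = 0.9710288987462555
dn(u+v) = (dn u·dn v − m·sn u·sn v·cn u·cn v)/D = 0.9943552185515235/0.9949095108504144 = 0.9994428716452644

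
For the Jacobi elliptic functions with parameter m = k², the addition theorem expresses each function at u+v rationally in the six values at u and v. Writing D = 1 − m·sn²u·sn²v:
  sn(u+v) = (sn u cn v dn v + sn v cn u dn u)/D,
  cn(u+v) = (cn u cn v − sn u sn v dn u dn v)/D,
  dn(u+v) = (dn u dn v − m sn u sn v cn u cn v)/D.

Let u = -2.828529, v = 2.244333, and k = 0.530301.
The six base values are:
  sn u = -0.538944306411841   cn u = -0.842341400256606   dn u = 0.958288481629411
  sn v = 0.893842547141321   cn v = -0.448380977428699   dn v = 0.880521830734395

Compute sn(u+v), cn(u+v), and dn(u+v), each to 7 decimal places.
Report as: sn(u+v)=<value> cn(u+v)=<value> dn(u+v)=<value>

sn(u+v)=-0.5442535 cn(u+v)=0.8389208 dn(u+v)=0.9574443

m = k² = 0.281219150601
D = 1 − m·sn²u·sn²v = 0.934738851064961
sn(u+v) = (sn u·cn v·dn v + sn v·cn u·dn u)/D = -0.50873493051003/0.934738851064961 = -0.5442535419710234
cn(u+v) = (cn u·cn v − sn u·sn v·dn u·dn v)/D = 0.7841718498959258/0.934738851064961 = 0.8389207841339941
dn(u+v) = (dn u·dn v − m·sn u·sn v·cn u·cn v)/D = 0.8949603597692663/0.934738851064961 = 0.9574442730711637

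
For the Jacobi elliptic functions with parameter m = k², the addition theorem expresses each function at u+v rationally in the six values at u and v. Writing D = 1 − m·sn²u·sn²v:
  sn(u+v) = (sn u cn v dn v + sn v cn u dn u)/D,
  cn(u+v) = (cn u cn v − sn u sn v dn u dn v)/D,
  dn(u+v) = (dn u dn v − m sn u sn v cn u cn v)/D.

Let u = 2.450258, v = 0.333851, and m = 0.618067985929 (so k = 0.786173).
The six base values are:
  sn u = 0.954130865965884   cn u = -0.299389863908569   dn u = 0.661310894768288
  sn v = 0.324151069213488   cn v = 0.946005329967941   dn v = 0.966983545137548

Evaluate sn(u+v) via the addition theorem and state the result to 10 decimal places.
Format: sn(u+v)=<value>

sn(u+v)=0.8594450796

m = k² = 0.618067985929
D = 1 − m·sn²u·sn²v = 0.9408782804755049
sn(u+v) = (sn u·cn v·dn v + sn v·cn u·dn u)/D = 0.8086332086381954/0.9408782804755049 = 0.8594450795798209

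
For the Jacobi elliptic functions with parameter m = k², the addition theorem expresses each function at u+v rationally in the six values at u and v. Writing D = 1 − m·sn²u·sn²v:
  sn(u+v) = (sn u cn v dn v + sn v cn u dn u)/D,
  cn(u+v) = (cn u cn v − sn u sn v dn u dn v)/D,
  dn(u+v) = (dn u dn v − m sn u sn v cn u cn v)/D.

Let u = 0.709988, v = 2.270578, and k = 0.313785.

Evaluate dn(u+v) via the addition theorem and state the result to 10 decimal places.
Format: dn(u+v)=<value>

sn u = 0.6477956460307862, cn u = 0.7618141512098317, dn u = 0.9791230228222621
sn v = 0.808223256210049, cn v = -0.5888761908255635, dn v = 0.967306989893882
m = k² = 0.098461026225
D = 1 − m·sn²u·sn²v = 0.9730099870374147
dn(u+v) = (dn u·dn v − m·sn u·sn v·cn u·cn v)/D = 0.9702388759784815/0.9730099870374147 = 0.9971520219773175

dn(u+v)=0.9971520220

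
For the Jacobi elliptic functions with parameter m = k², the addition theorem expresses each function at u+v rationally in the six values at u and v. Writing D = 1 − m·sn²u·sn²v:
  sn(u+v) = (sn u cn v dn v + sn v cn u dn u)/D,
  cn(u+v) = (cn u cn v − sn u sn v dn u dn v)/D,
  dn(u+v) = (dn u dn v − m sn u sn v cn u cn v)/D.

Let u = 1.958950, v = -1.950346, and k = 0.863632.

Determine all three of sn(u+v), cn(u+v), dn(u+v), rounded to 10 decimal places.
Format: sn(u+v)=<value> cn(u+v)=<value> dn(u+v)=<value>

sn u = 0.995364651400873, cn u = 0.09617281706188349, dn u = 0.5109191590068168
sn v = -0.9949319949174518, cn v = 0.1005501143190782, dn v = 0.5115473177384765
m = k² = 0.745860231424
D = 1 − m·sn²u·sn²v = 0.268509529471561
sn(u+v) = (sn u·cn v·dn v + sn v·cn u·dn u)/D = 0.002310206228398112/0.268509529471561 = 0.008603814668867444
cn(u+v) = (cn u·cn v − sn u·sn v·dn u·dn v)/D = 0.2684995909945141/0.268509529471561 = 0.9999629865015724
dn(u+v) = (dn u·dn v − m·sn u·sn v·cn u·cn v)/D = 0.268502116791636/0.268509529471561 = 0.9999723932333441

sn(u+v)=0.0086038147 cn(u+v)=0.9999629865 dn(u+v)=0.9999723932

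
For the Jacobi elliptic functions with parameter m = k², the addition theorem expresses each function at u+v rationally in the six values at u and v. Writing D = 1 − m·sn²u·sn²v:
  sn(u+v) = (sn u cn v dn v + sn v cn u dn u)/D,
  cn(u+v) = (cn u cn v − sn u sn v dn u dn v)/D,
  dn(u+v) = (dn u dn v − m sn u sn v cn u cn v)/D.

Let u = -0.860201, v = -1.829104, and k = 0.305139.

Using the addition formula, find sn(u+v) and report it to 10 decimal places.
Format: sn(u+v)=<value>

sn(u+v)=-0.5032336860

sn u = -0.752400748790871, cn u = 0.6587056347253579, dn u = 0.9732881873918486
sn v = -0.9781614734261084, cn v = -0.2078464142218108, dn v = 0.9544173860126941
m = k² = 0.093109809321
D = 1 − m·sn²u·sn²v = 0.9495669791742762
sn(u+v) = (sn u·cn v·dn v + sn v·cn u·dn u)/D = -0.4778540910403213/0.9495669791742762 = -0.5032336860069138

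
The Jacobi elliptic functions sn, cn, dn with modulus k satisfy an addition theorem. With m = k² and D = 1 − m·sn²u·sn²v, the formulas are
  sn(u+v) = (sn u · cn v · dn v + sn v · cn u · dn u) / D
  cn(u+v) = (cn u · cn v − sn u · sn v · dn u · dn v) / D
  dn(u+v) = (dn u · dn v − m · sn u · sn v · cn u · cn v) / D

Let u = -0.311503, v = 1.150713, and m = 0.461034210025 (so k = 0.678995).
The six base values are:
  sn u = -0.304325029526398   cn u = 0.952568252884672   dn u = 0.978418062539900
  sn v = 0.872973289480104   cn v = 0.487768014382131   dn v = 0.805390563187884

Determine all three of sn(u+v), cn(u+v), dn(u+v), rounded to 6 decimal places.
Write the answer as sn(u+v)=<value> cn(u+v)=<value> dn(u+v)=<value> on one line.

sn(u+v)=0.717412 cn(u+v)=0.696649 dn(u+v)=0.873336

m = k² = 0.461034210025
D = 1 − m·sn²u·sn²v = 0.9674605348973916
sn(u+v) = (sn u·cn v·dn v + sn v·cn u·dn u)/D = 0.6940676343456925/0.9674605348973916 = 0.7174118316043817
cn(u+v) = (cn u·cn v − sn u·sn v·dn u·dn v)/D = 0.6739807159984039/0.9674605348973916 = 0.6966493119741426
dn(u+v) = (dn u·dn v − m·sn u·sn v·cn u·cn v)/D = 0.8449177068983482/0.9674605348973916 = 0.873335579510703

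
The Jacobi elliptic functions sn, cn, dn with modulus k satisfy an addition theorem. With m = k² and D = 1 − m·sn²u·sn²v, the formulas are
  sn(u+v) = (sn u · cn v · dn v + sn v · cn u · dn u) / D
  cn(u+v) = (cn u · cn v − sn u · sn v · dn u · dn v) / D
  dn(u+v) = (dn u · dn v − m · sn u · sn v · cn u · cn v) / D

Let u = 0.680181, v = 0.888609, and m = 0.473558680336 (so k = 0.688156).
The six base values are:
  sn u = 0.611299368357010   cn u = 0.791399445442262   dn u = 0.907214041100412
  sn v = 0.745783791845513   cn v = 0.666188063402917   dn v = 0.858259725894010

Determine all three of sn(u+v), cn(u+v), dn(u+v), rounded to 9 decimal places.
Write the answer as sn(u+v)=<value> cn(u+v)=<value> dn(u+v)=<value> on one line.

m = k² = 0.473558680336
D = 1 − m·sn²u·sn²v = 0.9015745119611901
sn(u+v) = (sn u·cn v·dn v + sn v·cn u·dn u)/D = 0.884967395938219/0.9015745119611901 = 0.9815798740951031
cn(u+v) = (cn u·cn v − sn u·sn v·dn u·dn v)/D = 0.1722478120162508/0.9015745119611901 = 0.1910522200118114
dn(u+v) = (dn u·dn v − m·sn u·sn v·cn u·cn v)/D = 0.6648014225285945/0.9015745119611901 = 0.7373782351970617

sn(u+v)=0.981579874 cn(u+v)=0.191052220 dn(u+v)=0.737378235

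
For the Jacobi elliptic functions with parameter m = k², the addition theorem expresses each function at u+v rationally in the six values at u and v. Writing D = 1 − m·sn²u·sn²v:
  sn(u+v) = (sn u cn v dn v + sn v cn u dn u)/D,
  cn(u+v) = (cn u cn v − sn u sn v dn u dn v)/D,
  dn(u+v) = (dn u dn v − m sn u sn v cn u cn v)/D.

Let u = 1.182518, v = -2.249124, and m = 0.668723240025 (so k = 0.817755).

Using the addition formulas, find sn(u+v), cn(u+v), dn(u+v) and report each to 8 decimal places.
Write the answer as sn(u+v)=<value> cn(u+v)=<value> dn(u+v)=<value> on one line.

sn u = 0.864363140409971, cn u = 0.5028681353005107, dn u = 0.7073761798105891
sn v = -0.9920957041343702, cn v = -0.125483520185434, dn v = 0.5846422429474589
m = k² = 0.668723240025
D = 1 − m·sn²u·sn²v = 0.508248116472073
sn(u+v) = (sn u·cn v·dn v + sn v·cn u·dn u)/D = -0.4163174928367938/0.508248116472073 = -0.8191225492906857
cn(u+v) = (cn u·cn v − sn u·sn v·dn u·dn v)/D = 0.2915405513054677/0.508248116472073 = 0.5736185572691387
dn(u+v) = (dn u·dn v − m·sn u·sn v·cn u·cn v)/D = 0.3773762916739293/0.508248116472073 = 0.7425040633567507

sn(u+v)=-0.81912255 cn(u+v)=0.57361856 dn(u+v)=0.74250406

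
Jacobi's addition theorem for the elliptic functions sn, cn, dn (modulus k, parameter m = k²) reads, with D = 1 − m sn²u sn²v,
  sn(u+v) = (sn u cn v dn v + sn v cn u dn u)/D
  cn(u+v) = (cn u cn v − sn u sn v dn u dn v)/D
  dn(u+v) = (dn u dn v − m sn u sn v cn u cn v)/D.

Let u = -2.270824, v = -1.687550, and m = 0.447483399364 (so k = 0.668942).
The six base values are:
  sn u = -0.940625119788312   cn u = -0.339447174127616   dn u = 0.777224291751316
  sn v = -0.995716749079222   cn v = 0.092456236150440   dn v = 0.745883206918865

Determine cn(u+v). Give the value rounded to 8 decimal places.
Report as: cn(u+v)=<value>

cn(u+v)=-0.94548496

m = k² = 0.447483399364
D = 1 − m·sn²u·sn²v = 0.6074620059729547
cn(u+v) = (cn u·cn v − sn u·sn v·dn u·dn v)/D = -0.5743461885968039/0.6074620059729547 = -0.945484957000545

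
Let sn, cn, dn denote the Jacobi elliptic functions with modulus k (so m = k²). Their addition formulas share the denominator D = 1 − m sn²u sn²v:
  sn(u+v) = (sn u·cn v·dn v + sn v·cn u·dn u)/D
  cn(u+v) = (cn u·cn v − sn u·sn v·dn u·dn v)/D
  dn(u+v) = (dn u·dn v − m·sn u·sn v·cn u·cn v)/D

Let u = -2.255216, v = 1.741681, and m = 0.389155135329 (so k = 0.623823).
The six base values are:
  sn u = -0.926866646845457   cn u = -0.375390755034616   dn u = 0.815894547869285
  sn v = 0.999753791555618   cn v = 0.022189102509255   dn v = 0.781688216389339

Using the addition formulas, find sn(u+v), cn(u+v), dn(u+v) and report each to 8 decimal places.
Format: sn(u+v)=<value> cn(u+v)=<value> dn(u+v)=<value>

m = k² = 0.389155135329
D = 1 − m·sn²u·sn²v = 0.6658485158643573
sn(u+v) = (sn u·cn v·dn v + sn v·cn u·dn u)/D = -0.3222803266918381/0.6658485158643573 = -0.4840144852969697
cn(u+v) = (cn u·cn v − sn u·sn v·dn u·dn v)/D = 0.5826573925611598/0.6658485158643573 = 0.8750599853854074
dn(u+v) = (dn u·dn v − m·sn u·sn v·cn u·cn v)/D = 0.6347714550278252/0.6658485158643573 = 0.9533271305768549

sn(u+v)=-0.48401449 cn(u+v)=0.87505999 dn(u+v)=0.95332713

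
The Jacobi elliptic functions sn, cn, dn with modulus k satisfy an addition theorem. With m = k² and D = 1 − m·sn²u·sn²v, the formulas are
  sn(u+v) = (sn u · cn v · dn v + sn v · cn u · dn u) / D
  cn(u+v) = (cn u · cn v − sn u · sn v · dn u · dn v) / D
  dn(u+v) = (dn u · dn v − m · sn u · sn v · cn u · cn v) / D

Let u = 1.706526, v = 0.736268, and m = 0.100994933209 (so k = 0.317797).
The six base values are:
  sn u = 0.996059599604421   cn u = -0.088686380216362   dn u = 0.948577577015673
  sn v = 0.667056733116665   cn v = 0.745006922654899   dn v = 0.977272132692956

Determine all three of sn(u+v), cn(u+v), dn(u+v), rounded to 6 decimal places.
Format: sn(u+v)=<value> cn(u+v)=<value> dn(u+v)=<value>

m = k² = 0.100994933209
D = 1 − m·sn²u·sn²v = 0.9554142802933604
sn(u+v) = (sn u·cn v·dn v + sn v·cn u·dn u)/D = 0.6690888433073781/0.9554142802933604 = 0.7003127932125256
cn(u+v) = (cn u·cn v − sn u·sn v·dn u·dn v)/D = -0.6820092130976492/0.9554142802933604 = -0.7138361098059346
dn(u+v) = (dn u·dn v − m·sn u·sn v·cn u·cn v)/D = 0.9314521176017525/0.9554142802933604 = 0.9749196100729724

sn(u+v)=0.700313 cn(u+v)=-0.713836 dn(u+v)=0.974920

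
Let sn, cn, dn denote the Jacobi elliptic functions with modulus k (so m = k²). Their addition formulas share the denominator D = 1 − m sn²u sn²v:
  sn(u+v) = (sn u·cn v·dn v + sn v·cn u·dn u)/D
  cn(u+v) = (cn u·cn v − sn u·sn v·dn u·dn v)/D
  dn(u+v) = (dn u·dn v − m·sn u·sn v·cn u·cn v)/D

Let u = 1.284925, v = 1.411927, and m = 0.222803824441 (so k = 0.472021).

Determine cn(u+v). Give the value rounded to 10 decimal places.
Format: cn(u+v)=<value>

sn u = 0.9419256165474429, cn u = 0.3358215789548367, dn u = 0.8957249183052471
sn v = 0.9738412150808718, cn v = 0.2272295927246519, dn v = 0.8880879852534257
m = k² = 0.222803824441
D = 1 − m·sn²u·sn²v = 0.8125298360325346
cn(u+v) = (cn u·cn v − sn u·sn v·dn u·dn v)/D = -0.653376384380094/0.8125298360325346 = -0.804126021476868

cn(u+v)=-0.8041260215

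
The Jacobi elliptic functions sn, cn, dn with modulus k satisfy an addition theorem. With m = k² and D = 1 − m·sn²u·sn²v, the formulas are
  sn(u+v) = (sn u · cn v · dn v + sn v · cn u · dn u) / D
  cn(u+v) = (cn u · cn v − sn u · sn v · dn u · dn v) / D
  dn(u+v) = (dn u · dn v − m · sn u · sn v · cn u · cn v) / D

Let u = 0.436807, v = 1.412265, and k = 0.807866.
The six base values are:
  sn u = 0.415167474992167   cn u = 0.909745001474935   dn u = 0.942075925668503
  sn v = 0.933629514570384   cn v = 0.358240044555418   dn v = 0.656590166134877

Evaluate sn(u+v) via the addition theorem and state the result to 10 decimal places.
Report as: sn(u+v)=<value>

m = k² = 0.652647473956
D = 1 − m·sn²u·sn²v = 0.9019439370626075
sn(u+v) = (sn u·cn v·dn v + sn v·cn u·dn u)/D = 0.8978205176712978/0.9019439370626075 = 0.9954282974563379

sn(u+v)=0.9954282975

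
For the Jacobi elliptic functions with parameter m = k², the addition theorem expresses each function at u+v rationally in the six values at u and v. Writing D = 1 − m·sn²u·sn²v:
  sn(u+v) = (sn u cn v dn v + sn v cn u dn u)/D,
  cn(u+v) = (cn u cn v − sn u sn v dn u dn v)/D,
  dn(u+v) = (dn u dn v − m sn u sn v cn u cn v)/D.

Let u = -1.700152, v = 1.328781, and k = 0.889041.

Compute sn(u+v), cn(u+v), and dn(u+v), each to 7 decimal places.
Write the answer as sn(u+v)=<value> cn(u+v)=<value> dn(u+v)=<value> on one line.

sn(u+v)=-0.3567991 cn(u+v)=0.9341811 dn(u+v)=0.9483556

sn u = -0.9677762329917518, cn u = 0.251811760758497, dn u = 0.509631549086685
sn v = 0.8960435521137495, cn v = 0.4439661616783133, dn v = 0.6044811353020402
m = k² = 0.790393899681
D = 1 − m·sn²u·sn²v = 0.4056370598259328
sn(u+v) = (sn u·cn v·dn v + sn v·cn u·dn u)/D = -0.1447309436913631/0.4056370598259328 = -0.3567991143449026
cn(u+v) = (cn u·cn v − sn u·sn v·dn u·dn v)/D = 0.3789384887319245/0.4056370598259328 = 0.9341811344716254
dn(u+v) = (dn u·dn v − m·sn u·sn v·cn u·cn v)/D = 0.3846881943609001/0.4056370598259328 = 0.9483556421742573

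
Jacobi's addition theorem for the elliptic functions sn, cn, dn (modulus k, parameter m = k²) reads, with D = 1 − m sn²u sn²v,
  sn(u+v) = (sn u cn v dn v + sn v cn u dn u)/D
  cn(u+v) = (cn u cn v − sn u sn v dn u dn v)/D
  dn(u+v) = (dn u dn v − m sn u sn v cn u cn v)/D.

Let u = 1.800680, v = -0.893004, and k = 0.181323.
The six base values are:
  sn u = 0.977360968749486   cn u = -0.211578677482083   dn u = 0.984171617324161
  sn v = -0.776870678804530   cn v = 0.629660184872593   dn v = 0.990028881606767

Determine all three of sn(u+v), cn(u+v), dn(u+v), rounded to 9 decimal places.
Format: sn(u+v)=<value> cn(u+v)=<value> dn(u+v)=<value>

sn(u+v)=0.785933590 cn(u+v)=0.618310919 dn(u+v)=0.989793674

m = k² = 0.032878030329
D = 1 − m·sn²u·sn²v = 0.9810454606165835
sn(u+v) = (sn u·cn v·dn v + sn v·cn u·dn u)/D = 0.771036580358657/0.9810454606165835 = 0.7859335895342336
cn(u+v) = (cn u·cn v − sn u·sn v·dn u·dn v)/D = 0.6065911205624697/0.9810454606165835 = 0.618310919232254
dn(u+v) = (dn u·dn v − m·sn u·sn v·cn u·cn v)/D = 0.9710325905845851/0.9810454606165835 = 0.9897936737552353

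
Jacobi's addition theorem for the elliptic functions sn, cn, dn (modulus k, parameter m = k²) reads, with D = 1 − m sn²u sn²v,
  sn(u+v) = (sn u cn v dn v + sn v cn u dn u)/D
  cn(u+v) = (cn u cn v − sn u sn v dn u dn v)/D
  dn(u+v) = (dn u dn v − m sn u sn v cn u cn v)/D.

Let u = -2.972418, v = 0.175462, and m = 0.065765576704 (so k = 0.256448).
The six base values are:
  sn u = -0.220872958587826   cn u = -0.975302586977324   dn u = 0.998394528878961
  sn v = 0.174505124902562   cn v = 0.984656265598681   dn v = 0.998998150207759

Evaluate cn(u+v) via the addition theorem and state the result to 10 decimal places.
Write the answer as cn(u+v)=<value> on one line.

cn(u+v)=-0.9219848521

m = k² = 0.065765576704
D = 1 − m·sn²u·sn²v = 0.9999022987541186
cn(u+v) = (cn u·cn v − sn u·sn v·dn u·dn v)/D = -0.9218947730787142/0.9999022987541186 = -0.9219848521474528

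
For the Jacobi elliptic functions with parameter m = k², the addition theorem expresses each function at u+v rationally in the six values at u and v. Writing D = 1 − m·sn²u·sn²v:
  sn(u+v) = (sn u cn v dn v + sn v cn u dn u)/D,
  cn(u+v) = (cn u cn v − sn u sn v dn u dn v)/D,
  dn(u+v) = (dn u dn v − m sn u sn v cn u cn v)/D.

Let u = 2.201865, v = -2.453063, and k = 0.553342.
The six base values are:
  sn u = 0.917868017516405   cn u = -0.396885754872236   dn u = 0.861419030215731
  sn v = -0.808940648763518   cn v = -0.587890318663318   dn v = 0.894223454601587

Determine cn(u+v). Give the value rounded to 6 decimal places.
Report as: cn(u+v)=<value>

m = k² = 0.306187368964
D = 1 − m·sn²u·sn²v = 0.8311966489987048
cn(u+v) = (cn u·cn v − sn u·sn v·dn u·dn v)/D = 0.8052744378349518/0.8311966489987048 = 0.9688133834574766

cn(u+v)=0.968813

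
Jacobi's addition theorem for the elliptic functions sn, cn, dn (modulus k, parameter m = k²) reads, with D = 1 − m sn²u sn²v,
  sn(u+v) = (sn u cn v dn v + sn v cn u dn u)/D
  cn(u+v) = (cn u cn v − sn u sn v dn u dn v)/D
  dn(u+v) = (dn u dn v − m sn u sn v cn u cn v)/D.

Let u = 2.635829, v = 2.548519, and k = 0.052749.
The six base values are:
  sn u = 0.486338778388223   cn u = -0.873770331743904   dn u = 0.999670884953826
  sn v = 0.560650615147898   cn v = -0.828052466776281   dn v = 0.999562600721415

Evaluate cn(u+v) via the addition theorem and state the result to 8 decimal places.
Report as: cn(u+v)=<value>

m = k² = 0.002782457001
D = 1 − m·sn²u·sn²v = 0.999793133166502
cn(u+v) = (cn u·cn v − sn u·sn v·dn u·dn v)/D = 0.4510705065698307/0.999793133166502 = 0.4511638374042633

cn(u+v)=0.45116384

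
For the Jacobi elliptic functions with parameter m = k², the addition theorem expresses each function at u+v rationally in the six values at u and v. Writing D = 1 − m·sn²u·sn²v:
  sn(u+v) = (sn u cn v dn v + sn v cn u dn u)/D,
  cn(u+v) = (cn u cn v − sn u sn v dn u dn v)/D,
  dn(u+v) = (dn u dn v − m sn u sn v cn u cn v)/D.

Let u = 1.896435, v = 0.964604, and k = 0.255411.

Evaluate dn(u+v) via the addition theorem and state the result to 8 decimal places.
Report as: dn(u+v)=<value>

sn u = 0.9584168662775668, cn u = -0.2853718809460537, dn u = 0.9695760686888739
sn v = 0.8171886141962595, cn v = 0.576370339996774, dn v = 0.9779756618957542
m = k² = 0.065234778921
D = 1 − m·sn²u·sn²v = 0.9599840893505472
dn(u+v) = (dn u·dn v − m·sn u·sn v·cn u·cn v)/D = 0.9566254629201853/0.9599840893505472 = 0.9965013728168827

dn(u+v)=0.99650137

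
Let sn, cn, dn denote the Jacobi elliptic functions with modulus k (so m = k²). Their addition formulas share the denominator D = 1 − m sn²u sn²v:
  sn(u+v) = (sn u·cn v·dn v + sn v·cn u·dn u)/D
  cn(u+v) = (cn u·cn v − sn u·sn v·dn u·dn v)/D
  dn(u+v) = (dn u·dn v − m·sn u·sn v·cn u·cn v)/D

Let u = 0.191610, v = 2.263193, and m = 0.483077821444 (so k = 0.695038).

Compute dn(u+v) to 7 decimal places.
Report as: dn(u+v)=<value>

dn(u+v)=0.7811798

sn u = 0.1898881585264449, cn u = 0.9818057278562983, dn u = 0.9912524478127327
sn v = 0.9527626934533538, cn v = -0.3037157387484398, dn v = 0.7493215910350422
m = k² = 0.483077821444
D = 1 − m·sn²u·sn²v = 0.9841881621577127
dn(u+v) = (dn u·dn v − m·sn u·sn v·cn u·cn v)/D = 0.7688279518388954/0.9841881621577127 = 0.7811798408074058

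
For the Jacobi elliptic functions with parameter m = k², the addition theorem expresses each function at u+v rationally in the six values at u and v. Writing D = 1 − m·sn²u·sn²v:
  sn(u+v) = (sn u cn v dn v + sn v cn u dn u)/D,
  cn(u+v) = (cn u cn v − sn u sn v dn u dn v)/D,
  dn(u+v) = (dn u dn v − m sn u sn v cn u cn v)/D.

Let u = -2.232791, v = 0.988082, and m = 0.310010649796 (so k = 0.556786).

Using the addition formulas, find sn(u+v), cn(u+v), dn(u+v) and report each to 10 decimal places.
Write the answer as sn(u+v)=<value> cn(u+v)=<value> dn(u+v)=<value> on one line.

sn u = -0.9082418590689929, cn u = -0.4184456063037341, dn u = 0.8627115391793627
sn v = 0.8118378756503953, cn v = 0.5838829194791138, dn v = 0.8920078209629336
m = k² = 0.310010649796
D = 1 − m·sn²u·sn²v = 0.8314540740825974
sn(u+v) = (sn u·cn v·dn v + sn v·cn u·dn u)/D = -0.7661096398407452/0.8314540740825974 = -0.9214094484846305
cn(u+v) = (cn u·cn v − sn u·sn v·dn u·dn v)/D = 0.3230973491869488/0.8314540740825974 = 0.388593139727465
dn(u+v) = (dn u·dn v − m·sn u·sn v·cn u·cn v)/D = 0.7136968493753129/0.8314540740825974 = 0.8583719433485073

sn(u+v)=-0.9214094485 cn(u+v)=0.3885931397 dn(u+v)=0.8583719433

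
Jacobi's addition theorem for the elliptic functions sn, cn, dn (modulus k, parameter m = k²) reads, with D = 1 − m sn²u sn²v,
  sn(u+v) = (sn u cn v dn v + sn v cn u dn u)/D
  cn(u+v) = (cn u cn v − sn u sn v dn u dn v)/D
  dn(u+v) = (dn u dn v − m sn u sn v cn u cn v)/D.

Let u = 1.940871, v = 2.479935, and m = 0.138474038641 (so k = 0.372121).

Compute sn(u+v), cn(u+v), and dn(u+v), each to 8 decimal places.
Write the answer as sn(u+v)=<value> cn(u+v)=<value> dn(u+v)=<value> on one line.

sn(u+v)=-0.90591765 cn(u+v)=-0.42345391 dn(u+v)=0.94146492

sn u = 0.9584427977768605, cn u = -0.2852847759514413, dn u = 0.9342355183789958
sn v = 0.6962302681499626, cn v = -0.7178185102878242, dn v = 0.9658553552264571
m = k² = 0.138474038641
D = 1 − m·sn²u·sn²v = 0.938339569120221
sn(u+v) = (sn u·cn v·dn v + sn v·cn u·dn u)/D = -0.8500583745643107/0.938339569120221 = -0.9059176470212357
cn(u+v) = (cn u·cn v − sn u·sn v·dn u·dn v)/D = -0.397343562688266/0.938339569120221 = -0.4234539134492771
dn(u+v) = (dn u·dn v − m·sn u·sn v·cn u·cn v)/D = 0.8834137829306779/0.938339569120221 = 0.9414649152640541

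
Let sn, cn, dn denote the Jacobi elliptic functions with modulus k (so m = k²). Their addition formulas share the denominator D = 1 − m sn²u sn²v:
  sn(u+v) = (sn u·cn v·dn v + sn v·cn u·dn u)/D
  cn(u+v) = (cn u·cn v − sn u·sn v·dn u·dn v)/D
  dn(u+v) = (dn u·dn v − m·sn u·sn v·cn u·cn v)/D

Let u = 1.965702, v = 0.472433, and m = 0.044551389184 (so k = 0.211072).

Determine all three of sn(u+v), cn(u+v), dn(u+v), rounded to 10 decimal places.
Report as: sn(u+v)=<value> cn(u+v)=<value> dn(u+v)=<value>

sn(u+v)=0.6718218044 cn(u+v)=-0.7407128075 dn(u+v)=0.9898949307

sn u = 0.9327448609127386, cn u = -0.360537133234395, dn u = 0.9804283315626571
sn v = 0.4543875563305471, cn v = 0.8908041022873401, dn v = 0.995390155411601
m = k² = 0.044551389184
D = 1 − m·sn²u·sn²v = 0.9919972391417053
sn(u+v) = (sn u·cn v·dn v + sn v·cn u·dn u)/D = 0.666445375115319/0.9919972391417053 = 0.6718218043549598
cn(u+v) = (cn u·cn v − sn u·sn v·dn u·dn v)/D = -0.7347850600360404/0.9919972391417053 = -0.740712807499132
dn(u+v) = (dn u·dn v − m·sn u·sn v·cn u·cn v)/D = 0.9819730383243786/0.9919972391417053 = 0.9898949307298478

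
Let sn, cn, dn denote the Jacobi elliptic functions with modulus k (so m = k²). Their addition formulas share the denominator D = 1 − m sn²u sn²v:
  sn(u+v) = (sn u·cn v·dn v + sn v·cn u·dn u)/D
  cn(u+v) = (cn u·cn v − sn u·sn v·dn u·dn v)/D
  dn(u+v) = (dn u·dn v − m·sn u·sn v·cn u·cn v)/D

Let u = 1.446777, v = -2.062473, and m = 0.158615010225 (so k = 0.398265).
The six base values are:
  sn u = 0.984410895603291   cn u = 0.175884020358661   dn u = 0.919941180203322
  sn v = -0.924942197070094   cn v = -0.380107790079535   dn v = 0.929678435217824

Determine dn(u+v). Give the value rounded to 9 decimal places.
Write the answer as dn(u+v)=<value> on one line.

m = k² = 0.158615010225
D = 1 − m·sn²u·sn²v = 0.8684998363534423
dn(u+v) = (dn u·dn v − m·sn u·sn v·cn u·cn v)/D = 0.845594117530814/0.8684998363534423 = 0.9736261103757921

dn(u+v)=0.973626110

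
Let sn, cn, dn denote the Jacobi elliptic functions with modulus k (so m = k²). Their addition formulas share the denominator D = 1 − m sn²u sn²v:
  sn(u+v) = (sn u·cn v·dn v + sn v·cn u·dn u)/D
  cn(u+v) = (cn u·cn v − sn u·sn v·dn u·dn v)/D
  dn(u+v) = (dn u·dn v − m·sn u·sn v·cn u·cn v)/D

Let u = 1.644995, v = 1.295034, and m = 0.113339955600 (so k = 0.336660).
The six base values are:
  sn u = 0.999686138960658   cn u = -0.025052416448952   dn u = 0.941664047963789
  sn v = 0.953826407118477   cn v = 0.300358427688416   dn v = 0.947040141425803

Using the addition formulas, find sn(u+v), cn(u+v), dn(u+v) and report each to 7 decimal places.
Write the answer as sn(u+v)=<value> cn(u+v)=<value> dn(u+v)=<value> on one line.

sn(u+v)=0.2919456 cn(u+v)=-0.9564349 dn(u+v)=0.9951582

m = k² = 0.1133399556
D = 1 − m·sn²u·sn²v = 0.8969497468577212
sn(u+v) = (sn u·cn v·dn v + sn v·cn u·dn u)/D = 0.2618605290896558/0.8969497468577212 = 0.2919455967371976
cn(u+v) = (cn u·cn v − sn u·sn v·dn u·dn v)/D = -0.8578740651709991/0.8969497468577212 = -0.9564349264564535
dn(u+v) = (dn u·dn v − m·sn u·sn v·cn u·cn v)/D = 0.8926068683735609/0.8969497468577212 = 0.9951581696751968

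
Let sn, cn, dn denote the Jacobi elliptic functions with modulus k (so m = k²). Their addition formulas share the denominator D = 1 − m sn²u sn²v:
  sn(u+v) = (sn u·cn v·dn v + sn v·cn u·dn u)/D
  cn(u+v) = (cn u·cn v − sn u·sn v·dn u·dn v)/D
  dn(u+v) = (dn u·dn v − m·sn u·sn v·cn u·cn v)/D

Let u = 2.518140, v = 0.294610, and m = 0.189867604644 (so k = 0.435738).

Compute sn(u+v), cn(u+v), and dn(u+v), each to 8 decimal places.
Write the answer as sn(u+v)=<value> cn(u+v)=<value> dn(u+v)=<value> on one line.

sn u = 0.7012800569968498, cn u = -0.7128858826337461, dn u = 0.9521682124076252
sn v = 0.2896061842117387, cn v = 0.9571458917355893, dn v = 0.9920057828771624
m = k² = 0.189867604644
D = 1 − m·sn²u·sn²v = 0.9921684177825584
sn(u+v) = (sn u·cn v·dn v + sn v·cn u·dn u)/D = 0.4692803954878629/0.9921684177825584 = 0.4729846133750948
cn(u+v) = (cn u·cn v − sn u·sn v·dn u·dn v)/D = -0.8741705094865076/0.9921684177825584 = -0.8810706870112137
dn(u+v) = (dn u·dn v − m·sn u·sn v·cn u·cn v)/D = 0.9708680388548846/0.9921684177825584 = 0.9785314886606863

sn(u+v)=0.47298461 cn(u+v)=-0.88107069 dn(u+v)=0.97853149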